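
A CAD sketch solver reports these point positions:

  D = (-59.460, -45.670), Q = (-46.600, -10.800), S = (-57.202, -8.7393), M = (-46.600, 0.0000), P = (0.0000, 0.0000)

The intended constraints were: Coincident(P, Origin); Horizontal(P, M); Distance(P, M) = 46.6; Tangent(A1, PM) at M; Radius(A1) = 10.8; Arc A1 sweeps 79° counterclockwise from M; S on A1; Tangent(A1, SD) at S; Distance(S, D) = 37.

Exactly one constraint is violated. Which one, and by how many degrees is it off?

Tangent(A1, SD) at S — off by 7.50°.

P = (0.00, 0.00) ✓; P.y = 0.00, M.y = 0.00 ✓; |PM| = 46.60 ✓; ∠(QM, MP) = 90.00° ✓; |QM| = 10.80 ✓; bearing(Q→S) − bearing(Q→M) = 79.00° ✓; |QS| = 10.80 ✓; ∠(QS, SD) = 82.50° ✗; |SD| = 37.00 ✓.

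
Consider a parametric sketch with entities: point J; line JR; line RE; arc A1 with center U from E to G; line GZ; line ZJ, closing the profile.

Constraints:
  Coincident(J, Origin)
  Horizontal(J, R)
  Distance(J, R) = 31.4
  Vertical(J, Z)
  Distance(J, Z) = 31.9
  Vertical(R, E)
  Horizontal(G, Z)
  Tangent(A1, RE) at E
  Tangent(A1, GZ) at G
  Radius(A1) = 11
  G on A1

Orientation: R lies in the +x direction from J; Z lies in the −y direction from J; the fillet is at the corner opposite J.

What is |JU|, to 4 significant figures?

29.21

J is at the origin; J and R share the same y with |JR| = 31.4 and R on the +x side, so R = (31.40, 0.000). JZ is vertical with |JZ| = 31.9 and Z on the −y side, so Z = (0.000, -31.90). The virtual corner opposite J is at (31.40, -31.90). A1 meets RE tangentially, so UE is at right angles to RE and the tangent condition forces UG to be normal to GZ, with radius 11.0, so the center U sits 11.0 in from both sides at U = (20.40, -20.90). Then |JU| = |U − J| = 29.21.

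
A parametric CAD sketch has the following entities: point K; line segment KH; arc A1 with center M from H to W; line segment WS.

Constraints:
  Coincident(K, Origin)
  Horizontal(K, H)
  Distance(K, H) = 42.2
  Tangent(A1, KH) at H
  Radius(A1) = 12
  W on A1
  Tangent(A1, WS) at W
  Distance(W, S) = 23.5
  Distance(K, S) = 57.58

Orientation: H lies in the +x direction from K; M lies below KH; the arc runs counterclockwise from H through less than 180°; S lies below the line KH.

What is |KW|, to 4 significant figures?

36.30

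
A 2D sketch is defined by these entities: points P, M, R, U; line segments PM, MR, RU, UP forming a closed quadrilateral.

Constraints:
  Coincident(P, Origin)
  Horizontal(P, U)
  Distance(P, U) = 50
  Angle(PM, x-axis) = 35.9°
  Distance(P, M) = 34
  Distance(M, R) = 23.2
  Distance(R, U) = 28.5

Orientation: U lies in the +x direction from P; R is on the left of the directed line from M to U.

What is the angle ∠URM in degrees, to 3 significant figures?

70.2°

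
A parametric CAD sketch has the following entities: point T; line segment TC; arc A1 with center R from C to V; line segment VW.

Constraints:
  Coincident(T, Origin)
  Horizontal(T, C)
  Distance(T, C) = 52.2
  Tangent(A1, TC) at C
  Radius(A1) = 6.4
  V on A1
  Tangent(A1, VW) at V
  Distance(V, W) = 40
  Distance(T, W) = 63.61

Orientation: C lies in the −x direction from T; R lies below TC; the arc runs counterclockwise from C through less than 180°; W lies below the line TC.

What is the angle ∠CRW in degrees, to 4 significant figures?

168.2°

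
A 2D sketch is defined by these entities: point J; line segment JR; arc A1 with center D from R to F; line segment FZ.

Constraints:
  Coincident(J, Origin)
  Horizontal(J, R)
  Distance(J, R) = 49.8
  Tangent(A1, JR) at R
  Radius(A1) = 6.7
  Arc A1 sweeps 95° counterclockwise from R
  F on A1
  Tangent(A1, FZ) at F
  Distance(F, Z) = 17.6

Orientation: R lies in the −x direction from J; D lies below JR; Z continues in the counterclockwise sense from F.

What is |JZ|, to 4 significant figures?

60.29

J is at the origin; JR is horizontal with |JR| = 49.8 and R on the −x side, so R = (-49.80, 0.000). The tangent condition forces DR to be normal to JR, so D = R + (0, -6.7) = (-49.80, -6.700). On A1, R sits at bearing 90° from D; a 95° counterclockwise sweep puts F at bearing 185°, so F = D + 6.7·(cos 185°, sin 185°) = (-56.47, -7.284). Since A1 is tangent to FZ there, DF ⟂ FZ, so FZ runs along (−sin 185°, cos 185°); with |FZ| = 17.6, Z = (-54.94, -24.82). Then |JZ| = |Z − J| = 60.29.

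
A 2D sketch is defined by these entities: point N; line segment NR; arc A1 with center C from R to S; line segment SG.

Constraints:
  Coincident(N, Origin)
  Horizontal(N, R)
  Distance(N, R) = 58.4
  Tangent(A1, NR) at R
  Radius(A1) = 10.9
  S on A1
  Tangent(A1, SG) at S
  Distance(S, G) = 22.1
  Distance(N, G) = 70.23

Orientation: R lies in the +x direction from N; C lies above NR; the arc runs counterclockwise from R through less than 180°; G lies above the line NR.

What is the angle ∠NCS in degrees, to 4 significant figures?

169.5°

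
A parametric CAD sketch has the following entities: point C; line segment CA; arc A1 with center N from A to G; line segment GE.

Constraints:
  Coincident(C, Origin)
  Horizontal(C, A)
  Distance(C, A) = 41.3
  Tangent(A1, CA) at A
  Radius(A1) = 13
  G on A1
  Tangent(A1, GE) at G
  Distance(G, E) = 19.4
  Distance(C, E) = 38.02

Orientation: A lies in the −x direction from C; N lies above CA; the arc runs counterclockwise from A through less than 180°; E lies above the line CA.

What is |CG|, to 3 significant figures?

30.4

Checks: |NG| = 13.00 ✓; ∠(NG, GE) = 90.00° ✓; |GE| = 19.40 ✓; |CE| = 38.02 ✓.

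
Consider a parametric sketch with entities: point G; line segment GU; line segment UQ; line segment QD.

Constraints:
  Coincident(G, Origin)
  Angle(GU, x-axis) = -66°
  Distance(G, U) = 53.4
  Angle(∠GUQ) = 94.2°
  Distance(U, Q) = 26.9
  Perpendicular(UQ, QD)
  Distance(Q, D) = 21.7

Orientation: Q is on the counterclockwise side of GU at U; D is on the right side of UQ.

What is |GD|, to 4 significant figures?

81.04

G is at the origin; GU runs at -66.0° with length 53.4, so U = 53.4·(cos -66.0°, sin -66.0°) = (21.72, -48.78). ∠GUQ = 94.2°, so UQ runs at -66.0° + (180° − 94.2°) = 19.80° from the x-axis; with |UQ| = 26.9, Q = U + 26.9·(cos 19.80°, sin 19.80°) = (47.03, -39.67). UQ ⟂ QD; with |QD| = 21.7 on the right of UQ, D = Q + 21.7·(0.3387, -0.9409) = (54.38, -60.09). Then |GD| = |D − G| = 81.04.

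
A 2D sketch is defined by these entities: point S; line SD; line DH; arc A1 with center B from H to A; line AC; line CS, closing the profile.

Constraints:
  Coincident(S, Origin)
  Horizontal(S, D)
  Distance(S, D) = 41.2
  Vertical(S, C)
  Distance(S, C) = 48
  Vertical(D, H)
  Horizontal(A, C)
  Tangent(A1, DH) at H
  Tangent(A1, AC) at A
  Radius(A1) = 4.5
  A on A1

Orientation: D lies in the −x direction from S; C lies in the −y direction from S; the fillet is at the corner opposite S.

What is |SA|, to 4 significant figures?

60.42

S is at the origin; SD is horizontal with |SD| = 41.2 and D on the −x side, so D = (-41.20, 0.000). SC is vertical with |SC| = 48.0 and C on the −y side, so C = (0.000, -48.00). The virtual corner opposite S is at (-41.20, -48.00). The tangent condition forces BH to be normal to DH and tangency of A1 to AC means the radius BA is perpendicular to AC, with radius 4.5, so the center B sits 4.5 in from both sides at B = (-36.70, -43.50). That places the tangent points at H = (-41.20, -43.50) on DH and A = (-36.70, -48.00) on AC. Then |SA| = |A − S| = 60.42.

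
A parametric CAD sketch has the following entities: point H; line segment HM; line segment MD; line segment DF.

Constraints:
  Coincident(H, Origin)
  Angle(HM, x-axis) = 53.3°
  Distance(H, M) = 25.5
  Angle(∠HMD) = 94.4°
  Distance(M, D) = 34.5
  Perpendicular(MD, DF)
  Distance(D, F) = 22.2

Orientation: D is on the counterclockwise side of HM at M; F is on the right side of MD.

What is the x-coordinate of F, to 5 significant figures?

3.8352

H is at the origin; HM runs at 53.3° with length 25.5, so M = 25.5·(cos 53.3°, sin 53.3°) = (15.239, 20.445). ∠HMD = 94.4°, so MD runs at 53.3° + (180° − 94.4°) = 138.90° from the x-axis; with |MD| = 34.5, D = M + 34.5·(cos 138.90°, sin 138.90°) = (-10.758, 43.125). MD is perpendicular to DF; with |DF| = 22.2 on the right of MD, F = D + 22.2·(0.65738, 0.75356) = (3.8352, 59.854). So F.x = 3.8352.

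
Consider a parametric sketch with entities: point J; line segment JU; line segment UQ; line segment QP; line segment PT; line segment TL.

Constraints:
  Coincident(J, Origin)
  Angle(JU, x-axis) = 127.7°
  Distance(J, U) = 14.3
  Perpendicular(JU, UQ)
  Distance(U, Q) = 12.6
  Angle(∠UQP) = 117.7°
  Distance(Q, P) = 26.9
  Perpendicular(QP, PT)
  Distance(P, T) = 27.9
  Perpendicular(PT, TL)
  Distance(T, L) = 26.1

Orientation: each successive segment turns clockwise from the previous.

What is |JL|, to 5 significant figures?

11.747

J is at the origin; JU runs at 127.7° with length 14.3, so U = (-8.7448, 11.314). The perpendicularity gives UQ at right angles to JU, so UQ runs at 37.700°; with |UQ| = 12.6, Q = (1.2246, 19.020). ∠UQP = 117.7° gives QP at -24.600° from the x-axis; with |QP| = 26.9, P = (25.683, 7.8218). QP is perpendicular to PT, so PT runs at -114.60°; with |PT| = 27.9, T = (14.069, -17.546). PT ⟂ TL, so TL runs at 155.40°; with |TL| = 26.1, L = (-9.6623, -6.6810). Then |JL| = |L − J| = 11.747.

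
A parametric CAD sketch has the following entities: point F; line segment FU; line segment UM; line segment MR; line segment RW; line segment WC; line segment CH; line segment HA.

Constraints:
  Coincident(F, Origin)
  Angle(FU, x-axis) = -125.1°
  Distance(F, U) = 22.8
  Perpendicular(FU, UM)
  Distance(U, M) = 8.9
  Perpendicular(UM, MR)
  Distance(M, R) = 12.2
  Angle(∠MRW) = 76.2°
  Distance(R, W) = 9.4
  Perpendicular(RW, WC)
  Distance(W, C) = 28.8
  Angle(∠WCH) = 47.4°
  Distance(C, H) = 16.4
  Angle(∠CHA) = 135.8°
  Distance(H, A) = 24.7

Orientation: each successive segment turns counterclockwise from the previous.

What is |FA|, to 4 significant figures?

11.54

F is at the origin; FU runs at -125.1° with length 22.8, so U = (-13.11, -18.65). FU is perpendicular to UM, so UM runs at -35.10°; with |UM| = 8.9, M = (-5.829, -23.77). UM is perpendicular to MR, so MR runs at 54.90°; with |MR| = 12.2, R = (1.186, -13.79). ∠MRW = 76.2° gives RW at 158.7° from the x-axis; with |RW| = 9.4, W = (-7.571, -10.38). The perpendicularity gives WC at right angles to RW, so WC runs at -111.3°; with |WC| = 28.8, C = (-18.03, -37.21). ∠WCH = 47.4° gives CH at 21.30° from the x-axis; with |CH| = 16.4, H = (-2.753, -31.25). ∠CHA = 135.8° gives HA at 65.50° from the x-axis; with |HA| = 24.7, A = (7.490, -8.775). Then |FA| = |A − F| = 11.54.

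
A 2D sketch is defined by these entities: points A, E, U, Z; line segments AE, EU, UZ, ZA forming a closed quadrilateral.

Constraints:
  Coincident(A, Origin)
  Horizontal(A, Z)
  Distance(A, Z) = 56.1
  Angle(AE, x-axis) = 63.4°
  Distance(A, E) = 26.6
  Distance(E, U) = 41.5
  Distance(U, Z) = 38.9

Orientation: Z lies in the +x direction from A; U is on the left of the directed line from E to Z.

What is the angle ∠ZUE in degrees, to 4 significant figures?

77.17°

A is at the origin; A and Z share the same y with |AZ| = 56.1 and Z in +x, so Z = (56.1, 0). AE runs at 63.4° with |AE| = 26.6, so E = (11.91, 23.78). U is determined by |EU| = 41.5 and |UZ| = 38.9 together: it lies at the intersection of circle(E, 41.5) and circle(Z, 38.9). With |EZ| = 50.18, the foot of the radical line on EZ is 27.17 from E and the perpendicular offset is √(41.5² − 27.17²) = 31.37. Taking the left-of-EZ solution: U = (50.70, 38.52).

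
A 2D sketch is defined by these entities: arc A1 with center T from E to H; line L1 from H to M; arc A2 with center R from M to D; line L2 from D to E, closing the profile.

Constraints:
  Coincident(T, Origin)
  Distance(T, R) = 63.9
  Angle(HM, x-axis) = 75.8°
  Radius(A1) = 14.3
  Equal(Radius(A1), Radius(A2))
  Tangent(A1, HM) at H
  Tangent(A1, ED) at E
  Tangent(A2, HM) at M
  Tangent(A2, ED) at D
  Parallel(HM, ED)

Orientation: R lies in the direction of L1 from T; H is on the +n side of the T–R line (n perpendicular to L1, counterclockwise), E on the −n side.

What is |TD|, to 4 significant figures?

65.48

Tangency of A1 to both parallel lines with radius 14.3 puts H and E at T ± 14.3·n: H = (-13.86, 3.508), E = (13.86, -3.508). Equal radii place M and D the same way about R: M = R + 14.3·n = (1.812, 65.46), D = R − 14.3·n = (29.54, 58.44). Then |TD| = |D − T| = 65.48.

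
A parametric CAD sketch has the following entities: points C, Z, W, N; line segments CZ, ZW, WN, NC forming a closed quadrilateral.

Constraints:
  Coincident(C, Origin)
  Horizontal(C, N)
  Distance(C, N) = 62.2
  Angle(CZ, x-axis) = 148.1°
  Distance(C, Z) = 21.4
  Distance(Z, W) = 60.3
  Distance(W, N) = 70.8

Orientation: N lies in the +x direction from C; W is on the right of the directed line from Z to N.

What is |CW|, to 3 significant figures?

44.2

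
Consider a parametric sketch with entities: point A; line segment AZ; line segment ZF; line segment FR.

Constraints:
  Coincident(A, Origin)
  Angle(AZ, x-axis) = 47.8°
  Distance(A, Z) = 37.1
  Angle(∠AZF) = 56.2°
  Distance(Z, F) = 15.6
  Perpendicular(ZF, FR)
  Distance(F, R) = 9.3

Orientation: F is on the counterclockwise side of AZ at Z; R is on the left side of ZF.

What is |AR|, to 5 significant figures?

22.111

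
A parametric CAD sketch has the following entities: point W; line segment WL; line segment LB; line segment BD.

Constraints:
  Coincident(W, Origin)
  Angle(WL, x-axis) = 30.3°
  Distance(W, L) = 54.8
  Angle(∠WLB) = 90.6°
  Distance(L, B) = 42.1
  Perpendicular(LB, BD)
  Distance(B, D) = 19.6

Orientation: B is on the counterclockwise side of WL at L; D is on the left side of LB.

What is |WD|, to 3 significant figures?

55.3

W is at the origin; WL runs at 30.3° with length 54.8, so L = 54.8·(cos 30.3°, sin 30.3°) = (47.3, 27.6). ∠WLB = 90.6°, so LB runs at 30.3° + (180° − 90.6°) = 120° from the x-axis; with |LB| = 42.1, B = L + 42.1·(cos 120°, sin 120°) = (26.5, 64.2). LB is perpendicular to BD; with |BD| = 19.6 on the left of LB, D = B + 19.6·(-0.869, -0.495) = (9.43, 54.5). Then |WD| = |D − W| = 55.3.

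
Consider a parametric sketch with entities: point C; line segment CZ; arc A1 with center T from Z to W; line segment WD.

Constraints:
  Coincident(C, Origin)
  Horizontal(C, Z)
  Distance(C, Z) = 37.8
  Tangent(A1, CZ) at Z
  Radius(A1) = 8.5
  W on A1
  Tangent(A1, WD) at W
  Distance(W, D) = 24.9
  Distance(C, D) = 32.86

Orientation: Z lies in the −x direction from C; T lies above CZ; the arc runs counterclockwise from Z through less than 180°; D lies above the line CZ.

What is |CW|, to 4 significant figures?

30.58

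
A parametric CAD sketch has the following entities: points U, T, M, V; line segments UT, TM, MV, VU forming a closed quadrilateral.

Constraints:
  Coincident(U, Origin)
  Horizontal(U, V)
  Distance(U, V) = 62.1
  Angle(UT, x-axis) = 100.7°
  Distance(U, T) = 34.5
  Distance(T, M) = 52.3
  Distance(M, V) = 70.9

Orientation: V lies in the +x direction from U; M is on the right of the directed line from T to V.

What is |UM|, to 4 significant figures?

19.47

Checks: |TM| = 52.30 ✓; |MV| = 70.90 ✓.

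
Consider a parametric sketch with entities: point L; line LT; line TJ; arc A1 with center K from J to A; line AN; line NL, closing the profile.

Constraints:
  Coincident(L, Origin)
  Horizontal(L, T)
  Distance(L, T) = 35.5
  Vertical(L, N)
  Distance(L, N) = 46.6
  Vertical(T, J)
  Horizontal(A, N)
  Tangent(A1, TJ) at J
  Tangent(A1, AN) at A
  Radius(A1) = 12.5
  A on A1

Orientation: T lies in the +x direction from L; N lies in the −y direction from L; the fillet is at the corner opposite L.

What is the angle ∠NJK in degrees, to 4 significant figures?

19.40°

The virtual corner opposite L is at (35.50, -46.60). The tangent condition forces KJ to be normal to TJ and A1 meets AN tangentially, so KA is at right angles to AN, with radius 12.5, so the center K sits 12.5 in from both sides at K = (23.00, -34.10). That places the tangent points at J = (35.50, -34.10) on TJ and A = (23.00, -46.60) on AN. Then cos ∠NJK = JN·JK / (|JN||JK|), giving 19.40°.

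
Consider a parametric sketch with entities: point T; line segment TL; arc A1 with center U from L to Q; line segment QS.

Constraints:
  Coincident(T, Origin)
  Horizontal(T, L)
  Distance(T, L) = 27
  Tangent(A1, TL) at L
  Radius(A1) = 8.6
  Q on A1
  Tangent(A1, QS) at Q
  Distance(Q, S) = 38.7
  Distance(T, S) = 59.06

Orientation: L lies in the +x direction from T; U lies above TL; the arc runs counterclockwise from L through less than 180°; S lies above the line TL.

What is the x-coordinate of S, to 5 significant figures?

35.270

Checks: |UQ| = 8.600 ✓; ∠(UQ, QS) = 90.00° ✓; |QS| = 38.70 ✓; |TS| = 59.06 ✓.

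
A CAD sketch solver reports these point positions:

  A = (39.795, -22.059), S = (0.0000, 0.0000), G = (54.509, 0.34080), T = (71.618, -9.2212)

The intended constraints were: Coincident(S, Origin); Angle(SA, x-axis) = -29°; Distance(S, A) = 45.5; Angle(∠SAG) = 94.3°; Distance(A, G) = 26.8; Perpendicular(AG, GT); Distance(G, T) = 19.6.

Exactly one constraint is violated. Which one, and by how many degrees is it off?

Perpendicular(AG, GT) — off by 4.10°.

S = (0.00, 0.00) ✓; SA at -29.00° ✓; |SA| = 45.50 ✓; ∠SAG = 94.30° ✓; |AG| = 26.80 ✓; ∠(AG, GT) = 85.90° ✗; |GT| = 19.60 ✓.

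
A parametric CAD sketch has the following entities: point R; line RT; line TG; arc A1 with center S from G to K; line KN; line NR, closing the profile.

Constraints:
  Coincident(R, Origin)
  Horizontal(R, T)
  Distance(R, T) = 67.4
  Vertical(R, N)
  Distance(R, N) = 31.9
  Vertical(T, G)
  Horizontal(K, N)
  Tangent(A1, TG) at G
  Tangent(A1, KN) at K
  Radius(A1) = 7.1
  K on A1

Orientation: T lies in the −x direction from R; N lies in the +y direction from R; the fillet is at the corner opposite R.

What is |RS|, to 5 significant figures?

65.201

RN is vertical with |RN| = 31.9 and N on the +y side, so N = (0.0000, 31.900). The virtual corner opposite R is at (-67.400, 31.900). Tangency of A1 to TG means the radius SG is perpendicular to TG and tangency of A1 to KN means the radius SK is perpendicular to KN, with radius 7.1, so the center S sits 7.1 in from both sides at S = (-60.300, 24.800). Then |RS| = |S − R| = 65.201.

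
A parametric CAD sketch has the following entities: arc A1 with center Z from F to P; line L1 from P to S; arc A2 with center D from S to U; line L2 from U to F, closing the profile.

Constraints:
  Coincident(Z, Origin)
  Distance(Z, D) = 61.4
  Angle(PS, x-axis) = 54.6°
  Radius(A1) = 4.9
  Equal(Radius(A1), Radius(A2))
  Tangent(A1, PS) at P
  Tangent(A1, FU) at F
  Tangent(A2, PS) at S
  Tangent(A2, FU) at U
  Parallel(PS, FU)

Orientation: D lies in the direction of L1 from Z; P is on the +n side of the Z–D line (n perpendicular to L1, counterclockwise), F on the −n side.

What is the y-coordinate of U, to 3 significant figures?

47.2

Tangency of A1 to both parallel lines with radius 4.9 puts P and F at Z ± 4.9·n: P = (-3.99, 2.84), F = (3.99, -2.84). Equal radii place S and U the same way about D: S = D + 4.9·n = (31.6, 52.9), U = D − 4.9·n = (39.6, 47.2). So U.y = 47.2.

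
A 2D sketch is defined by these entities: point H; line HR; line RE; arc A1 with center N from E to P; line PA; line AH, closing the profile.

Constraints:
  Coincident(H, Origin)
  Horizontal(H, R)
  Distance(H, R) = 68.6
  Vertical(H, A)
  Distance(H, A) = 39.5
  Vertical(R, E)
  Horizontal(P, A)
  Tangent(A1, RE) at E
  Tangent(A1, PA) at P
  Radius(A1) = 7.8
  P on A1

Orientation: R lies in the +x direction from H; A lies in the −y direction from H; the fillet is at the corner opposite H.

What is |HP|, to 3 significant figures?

72.5

H is at the origin; HR is horizontal with |HR| = 68.6 and R on the +x side, so R = (68.6, 0.00). H and A share the same x with |HA| = 39.5 and A on the −y side, so A = (0.00, -39.5). The virtual corner opposite H is at (68.6, -39.5). Tangency of A1 to RE means the radius NE is perpendicular to RE and tangency of A1 to PA means the radius NP is perpendicular to PA, with radius 7.8, so the center N sits 7.8 in from both sides at N = (60.8, -31.7). That places the tangent points at E = (68.6, -31.7) on RE and P = (60.8, -39.5) on PA. Then |HP| = |P − H| = 72.5.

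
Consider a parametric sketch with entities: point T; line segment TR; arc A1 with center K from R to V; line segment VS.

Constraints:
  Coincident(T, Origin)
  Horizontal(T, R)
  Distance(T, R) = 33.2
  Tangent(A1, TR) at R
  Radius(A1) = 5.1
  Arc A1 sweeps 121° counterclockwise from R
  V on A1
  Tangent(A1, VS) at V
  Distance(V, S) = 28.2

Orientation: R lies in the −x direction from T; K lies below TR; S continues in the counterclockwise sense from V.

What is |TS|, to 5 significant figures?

39.354

On A1, R sits at bearing 90° from K; a 121° counterclockwise sweep puts V at bearing 211°, so V = K + 5.1·(cos 211°, sin 211°) = (-37.572, -7.7267). The tangent condition forces KV to be normal to VS, so VS runs along (−sin 211°, cos 211°); with |VS| = 28.2, S = (-23.047, -31.899). Then |TS| = |S − T| = 39.354.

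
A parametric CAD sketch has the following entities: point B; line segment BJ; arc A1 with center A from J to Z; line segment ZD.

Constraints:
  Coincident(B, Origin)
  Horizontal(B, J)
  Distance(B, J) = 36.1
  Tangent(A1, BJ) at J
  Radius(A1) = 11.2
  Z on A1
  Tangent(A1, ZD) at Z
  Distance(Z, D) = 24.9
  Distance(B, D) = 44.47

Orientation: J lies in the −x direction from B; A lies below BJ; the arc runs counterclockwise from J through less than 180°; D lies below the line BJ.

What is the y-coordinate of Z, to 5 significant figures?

-19.380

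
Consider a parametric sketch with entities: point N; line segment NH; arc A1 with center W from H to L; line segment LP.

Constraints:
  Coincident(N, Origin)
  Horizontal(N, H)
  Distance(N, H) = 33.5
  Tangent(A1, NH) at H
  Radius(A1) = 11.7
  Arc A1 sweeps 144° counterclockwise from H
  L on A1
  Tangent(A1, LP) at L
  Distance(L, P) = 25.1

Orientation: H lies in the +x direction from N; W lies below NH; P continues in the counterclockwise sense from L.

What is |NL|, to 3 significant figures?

34.0

A1 meets NH tangentially, so WH is at right angles to NH, so W = H + (0, -11.7) = (33.5, -11.7). On A1, H sits at bearing 90° from W; a 144° counterclockwise sweep puts L at bearing 234°, so L = W + 11.7·(cos 234°, sin 234°) = (26.6, -21.2). Then |NL| = |L − N| = 34.0.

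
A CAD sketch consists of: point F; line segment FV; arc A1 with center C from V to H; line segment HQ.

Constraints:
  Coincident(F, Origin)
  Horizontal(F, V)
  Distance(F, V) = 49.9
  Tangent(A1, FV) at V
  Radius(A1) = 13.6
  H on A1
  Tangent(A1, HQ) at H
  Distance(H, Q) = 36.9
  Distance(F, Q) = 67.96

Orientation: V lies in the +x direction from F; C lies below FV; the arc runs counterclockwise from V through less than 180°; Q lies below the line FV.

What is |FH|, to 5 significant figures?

39.921

Checks: F.y = 0.00, V.y = 0.00 ✓; |CH| = 13.60 ✓; ∠(CH, HQ) = 90.00° ✓; |HQ| = 36.90 ✓; |FQ| = 67.96 ✓.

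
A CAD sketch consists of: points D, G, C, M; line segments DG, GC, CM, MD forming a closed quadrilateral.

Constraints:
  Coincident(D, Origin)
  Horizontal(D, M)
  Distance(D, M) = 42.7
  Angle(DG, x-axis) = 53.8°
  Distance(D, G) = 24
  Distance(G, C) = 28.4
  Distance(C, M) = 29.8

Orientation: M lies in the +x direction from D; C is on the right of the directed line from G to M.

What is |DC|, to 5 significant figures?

16.915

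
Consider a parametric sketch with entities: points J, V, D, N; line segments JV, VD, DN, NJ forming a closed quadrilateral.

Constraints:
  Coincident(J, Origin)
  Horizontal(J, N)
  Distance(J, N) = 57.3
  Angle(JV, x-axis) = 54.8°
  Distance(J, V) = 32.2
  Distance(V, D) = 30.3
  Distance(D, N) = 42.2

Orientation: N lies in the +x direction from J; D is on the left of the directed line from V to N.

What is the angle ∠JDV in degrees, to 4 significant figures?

13.89°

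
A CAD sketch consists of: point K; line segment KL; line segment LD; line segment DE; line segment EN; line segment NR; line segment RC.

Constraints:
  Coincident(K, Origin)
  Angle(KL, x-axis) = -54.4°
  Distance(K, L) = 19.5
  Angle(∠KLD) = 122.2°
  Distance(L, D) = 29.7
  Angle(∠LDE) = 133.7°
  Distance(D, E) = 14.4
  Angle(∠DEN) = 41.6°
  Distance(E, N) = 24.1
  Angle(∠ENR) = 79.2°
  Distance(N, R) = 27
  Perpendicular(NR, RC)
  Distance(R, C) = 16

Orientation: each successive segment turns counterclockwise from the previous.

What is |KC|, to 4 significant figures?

57.06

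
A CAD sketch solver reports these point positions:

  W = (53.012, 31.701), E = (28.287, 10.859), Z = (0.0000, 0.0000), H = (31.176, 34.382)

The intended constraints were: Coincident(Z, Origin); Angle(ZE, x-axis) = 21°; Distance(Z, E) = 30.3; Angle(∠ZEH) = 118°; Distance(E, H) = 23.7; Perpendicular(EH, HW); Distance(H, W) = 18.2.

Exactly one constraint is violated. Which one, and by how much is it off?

Distance(H, W) = 18.2 — off by 3.80.

Z = (0.00, 0.00) ✓; ZE at 21.00° ✓; |ZE| = 30.30 ✓; ∠ZEH = 118.0° ✓; |EH| = 23.70 ✓; ∠(EH, HW) = 90.00° ✓; |HW| = 22.00 ✗.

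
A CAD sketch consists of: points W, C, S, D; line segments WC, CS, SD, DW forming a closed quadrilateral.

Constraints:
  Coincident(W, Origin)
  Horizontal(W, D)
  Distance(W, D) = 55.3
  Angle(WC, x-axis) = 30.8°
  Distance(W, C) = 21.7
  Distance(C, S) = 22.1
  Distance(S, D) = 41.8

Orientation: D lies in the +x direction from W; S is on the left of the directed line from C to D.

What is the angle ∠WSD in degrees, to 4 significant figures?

82.90°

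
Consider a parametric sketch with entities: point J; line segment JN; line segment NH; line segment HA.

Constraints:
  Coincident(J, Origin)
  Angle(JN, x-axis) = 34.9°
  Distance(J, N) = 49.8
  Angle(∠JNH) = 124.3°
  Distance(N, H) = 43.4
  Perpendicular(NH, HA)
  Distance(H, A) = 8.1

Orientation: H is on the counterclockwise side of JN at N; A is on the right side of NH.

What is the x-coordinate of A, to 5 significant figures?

48.489

∠JNH = 124.3°, so NH runs at 34.9° + (180° − 124.3°) = 90.600° from the x-axis; with |NH| = 43.4, H = N + 43.4·(cos 90.600°, sin 90.600°) = (40.389, 71.890). NH is perpendicular to HA; with |HA| = 8.1 on the right of NH, A = H + 8.1·(0.99995, 0.010472) = (48.489, 71.975). So A.x = 48.489.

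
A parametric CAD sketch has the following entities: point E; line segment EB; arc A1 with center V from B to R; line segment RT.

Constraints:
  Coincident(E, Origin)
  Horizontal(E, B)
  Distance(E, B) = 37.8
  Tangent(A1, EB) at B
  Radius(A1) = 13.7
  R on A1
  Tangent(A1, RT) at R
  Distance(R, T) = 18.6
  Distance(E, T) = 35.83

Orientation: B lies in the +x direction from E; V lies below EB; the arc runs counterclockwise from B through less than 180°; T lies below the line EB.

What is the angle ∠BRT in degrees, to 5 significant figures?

140.67°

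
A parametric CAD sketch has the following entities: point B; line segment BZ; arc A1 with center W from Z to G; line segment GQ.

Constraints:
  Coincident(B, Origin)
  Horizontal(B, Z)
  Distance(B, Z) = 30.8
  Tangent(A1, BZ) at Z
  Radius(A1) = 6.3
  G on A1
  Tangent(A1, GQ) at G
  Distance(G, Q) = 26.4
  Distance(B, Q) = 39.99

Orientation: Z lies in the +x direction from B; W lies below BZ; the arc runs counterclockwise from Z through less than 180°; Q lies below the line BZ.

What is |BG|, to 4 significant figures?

25.24

B is at the origin; B and Z share the same y with |BZ| = 30.8 and Z on the +x side, so Z = (30.80, 0.000). A1 meets BZ tangentially, so WZ is at right angles to BZ, so W = Z + (0, -6.3) = (30.80, -6.300). Since WG ⟂ GQ (tangency), |WQ| = √(6.3² + 26.4²) = 27.14 regardless of where G sits on A1. So Q lies on both circle(B, 39.99) and circle(W, 27.14); the below-BZ intersection is Q = (23.42, -32.42). G is the foot of the tangent from Q: G = (24.51, -6.040).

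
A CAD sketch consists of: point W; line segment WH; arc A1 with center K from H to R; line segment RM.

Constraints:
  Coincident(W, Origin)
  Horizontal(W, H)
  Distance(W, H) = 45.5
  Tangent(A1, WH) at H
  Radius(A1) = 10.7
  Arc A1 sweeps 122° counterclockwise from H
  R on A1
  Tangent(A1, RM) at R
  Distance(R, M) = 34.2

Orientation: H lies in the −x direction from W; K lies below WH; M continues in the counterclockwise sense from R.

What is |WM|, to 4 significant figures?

58.20

W is at the origin; W and H share the same y with |WH| = 45.5 and H on the −x side, so H = (-45.50, 0.000). Since A1 is tangent to WH there, KH ⟂ WH, so K = H + (0, -10.7) = (-45.50, -10.70). On A1, H sits at bearing 90° from K; a 122° counterclockwise sweep puts R at bearing 212°, so R = K + 10.7·(cos 212°, sin 212°) = (-54.57, -16.37). Since A1 is tangent to RM there, KR ⟂ RM, so RM runs along (−sin 212°, cos 212°); with |RM| = 34.2, M = (-36.45, -45.37). Then |WM| = |M − W| = 58.20.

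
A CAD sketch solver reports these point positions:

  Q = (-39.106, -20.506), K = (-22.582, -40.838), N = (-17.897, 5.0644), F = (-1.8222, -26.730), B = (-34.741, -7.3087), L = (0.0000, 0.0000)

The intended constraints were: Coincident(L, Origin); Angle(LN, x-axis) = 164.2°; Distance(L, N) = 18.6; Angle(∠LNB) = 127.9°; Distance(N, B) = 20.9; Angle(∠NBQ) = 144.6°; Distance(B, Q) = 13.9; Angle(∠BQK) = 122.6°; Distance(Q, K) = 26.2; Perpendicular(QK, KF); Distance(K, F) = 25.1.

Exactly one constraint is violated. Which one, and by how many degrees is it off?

Perpendicular(QK, KF) — off by 4.90°.

L = (0.00, 0.00) ✓; LN at 164.2° ✓; |LN| = 18.60 ✓; ∠LNB = 127.9° ✓; |NB| = 20.90 ✓; ∠NBQ = 144.6° ✓; |BQ| = 13.90 ✓; ∠BQK = 122.6° ✓; |QK| = 26.20 ✓; ∠(QK, KF) = 85.10° ✗; |KF| = 25.10 ✓.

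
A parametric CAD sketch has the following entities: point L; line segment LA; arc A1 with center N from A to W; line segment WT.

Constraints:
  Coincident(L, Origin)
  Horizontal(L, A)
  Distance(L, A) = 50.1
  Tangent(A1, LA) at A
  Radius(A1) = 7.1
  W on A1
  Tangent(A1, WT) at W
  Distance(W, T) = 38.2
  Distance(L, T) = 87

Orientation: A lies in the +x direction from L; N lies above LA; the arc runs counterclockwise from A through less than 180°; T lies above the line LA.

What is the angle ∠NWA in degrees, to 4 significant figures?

67.13°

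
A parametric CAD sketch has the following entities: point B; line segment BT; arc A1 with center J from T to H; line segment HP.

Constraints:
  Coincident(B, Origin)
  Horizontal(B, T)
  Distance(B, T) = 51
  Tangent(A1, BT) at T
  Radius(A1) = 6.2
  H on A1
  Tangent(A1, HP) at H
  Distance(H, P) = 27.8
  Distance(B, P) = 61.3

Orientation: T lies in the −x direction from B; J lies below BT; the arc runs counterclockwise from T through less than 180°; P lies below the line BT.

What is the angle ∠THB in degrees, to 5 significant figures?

44.106°

B is at the origin; BT is horizontal with |BT| = 51.0 and T on the −x side, so T = (-51.000, 0.0000). A1 meets BT tangentially, so JT is at right angles to BT, so J = T + (0, -6.2) = (-51.000, -6.2000). Since JH ⟂ HP (tangency), |JP| = √(6.2² + 27.8²) = 28.483 regardless of where H sits on A1. So P lies on both circle(B, 61.3) and circle(J, 28.483); the below-BT intersection is P = (-50.547, -34.679). H is the foot of the tangent from P: H = (-57.029, -7.6456).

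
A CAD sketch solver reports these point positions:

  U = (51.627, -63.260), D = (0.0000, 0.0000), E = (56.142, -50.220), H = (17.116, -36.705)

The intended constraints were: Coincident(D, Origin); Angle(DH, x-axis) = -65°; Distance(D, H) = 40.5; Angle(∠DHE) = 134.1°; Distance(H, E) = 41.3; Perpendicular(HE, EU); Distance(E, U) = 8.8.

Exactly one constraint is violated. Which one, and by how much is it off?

Distance(E, U) = 8.8 — off by 5.00.

D = (0.00, 0.00) ✓; DH at -65.00° ✓; |DH| = 40.50 ✓; ∠DHE = 134.1° ✓; |HE| = 41.30 ✓; ∠(HE, EU) = 90.00° ✓; |EU| = 13.80 ✗.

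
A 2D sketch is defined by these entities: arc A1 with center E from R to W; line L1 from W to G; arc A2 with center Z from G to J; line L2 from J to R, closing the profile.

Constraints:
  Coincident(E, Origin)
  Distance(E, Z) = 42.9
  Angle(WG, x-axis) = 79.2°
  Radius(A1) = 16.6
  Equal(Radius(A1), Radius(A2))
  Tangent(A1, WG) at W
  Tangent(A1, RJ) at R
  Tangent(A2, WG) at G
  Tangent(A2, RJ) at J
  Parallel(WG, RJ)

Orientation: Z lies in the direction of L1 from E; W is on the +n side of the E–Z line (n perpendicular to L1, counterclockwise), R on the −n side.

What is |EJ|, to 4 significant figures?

46.00

The slot axis is L1's direction at 79.2°, so u = (cos 79.2°, sin 79.2°) = (0.1874, 0.9823) and n = (−sin 79.2°, cos 79.2°) = (-0.9823, 0.1874). E is at the origin and Z lies 42.9 along u from E, so Z = 42.9·u = (8.039, 42.14). Tangency of A1 to both parallel lines with radius 16.6 puts W and R at E ± 16.6·n: W = (-16.31, 3.111), R = (16.31, -3.111). Equal radii place G and J the same way about Z: G = Z + 16.6·n = (-8.267, 45.25), J = Z − 16.6·n = (24.34, 39.03). Then |EJ| = |J − E| = 46.00.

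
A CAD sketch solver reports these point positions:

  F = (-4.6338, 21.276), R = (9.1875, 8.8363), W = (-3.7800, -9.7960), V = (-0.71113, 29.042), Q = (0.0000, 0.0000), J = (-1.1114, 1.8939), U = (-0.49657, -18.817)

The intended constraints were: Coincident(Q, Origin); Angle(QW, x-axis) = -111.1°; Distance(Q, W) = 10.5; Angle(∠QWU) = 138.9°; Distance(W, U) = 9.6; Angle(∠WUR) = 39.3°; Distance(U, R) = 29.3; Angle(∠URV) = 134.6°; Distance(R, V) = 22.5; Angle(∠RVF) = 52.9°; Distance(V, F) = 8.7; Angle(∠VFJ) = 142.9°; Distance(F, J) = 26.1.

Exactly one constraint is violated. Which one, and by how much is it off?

Distance(F, J) = 26.1 — off by 6.40.

Q = (0.00, 0.00) ✓; QW at -111.1° ✓; |QW| = 10.50 ✓; ∠QWU = 138.9° ✓; |WU| = 9.600 ✓; ∠WUR = 39.30° ✓; |UR| = 29.30 ✓; ∠URV = 134.6° ✓; |RV| = 22.50 ✓; ∠RVF = 52.90° ✓; |VF| = 8.700 ✓; ∠VFJ = 142.9° ✓; |FJ| = 19.70 ✗.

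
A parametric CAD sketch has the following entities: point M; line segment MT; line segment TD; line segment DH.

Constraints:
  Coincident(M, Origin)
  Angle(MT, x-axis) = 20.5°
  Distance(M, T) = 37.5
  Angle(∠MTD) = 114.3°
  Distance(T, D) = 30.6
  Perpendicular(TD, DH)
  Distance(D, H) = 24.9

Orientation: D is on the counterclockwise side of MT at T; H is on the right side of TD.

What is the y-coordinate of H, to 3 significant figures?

42.0

M is at the origin; MT runs at 20.5° with length 37.5, so T = 37.5·(cos 20.5°, sin 20.5°) = (35.1, 13.1). ∠MTD = 114.3°, so TD runs at 20.5° + (180° − 114.3°) = 86.2° from the x-axis; with |TD| = 30.6, D = T + 30.6·(cos 86.2°, sin 86.2°) = (37.2, 43.7). TD is perpendicular to DH; with |DH| = 24.9 on the right of TD, H = D + 24.9·(0.998, -0.0663) = (62.0, 42.0). So H.y = 42.0.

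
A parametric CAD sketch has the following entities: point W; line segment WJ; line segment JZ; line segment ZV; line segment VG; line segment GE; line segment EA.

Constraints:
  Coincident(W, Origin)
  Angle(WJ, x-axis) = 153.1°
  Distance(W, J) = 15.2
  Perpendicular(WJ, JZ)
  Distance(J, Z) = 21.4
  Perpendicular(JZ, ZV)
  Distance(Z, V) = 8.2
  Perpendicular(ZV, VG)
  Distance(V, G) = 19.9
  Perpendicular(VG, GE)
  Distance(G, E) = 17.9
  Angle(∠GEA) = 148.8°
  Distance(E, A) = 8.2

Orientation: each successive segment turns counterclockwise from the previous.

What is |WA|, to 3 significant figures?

32.4

VG ⟂ GE, so GE runs at 153°; with |GE| = 17.9, E = (-22.9, 9.93). ∠GEA = 148.8° gives EA at -176° from the x-axis; with |EA| = 8.2, A = (-31.1, 9.31). Then |WA| = |A − W| = 32.4.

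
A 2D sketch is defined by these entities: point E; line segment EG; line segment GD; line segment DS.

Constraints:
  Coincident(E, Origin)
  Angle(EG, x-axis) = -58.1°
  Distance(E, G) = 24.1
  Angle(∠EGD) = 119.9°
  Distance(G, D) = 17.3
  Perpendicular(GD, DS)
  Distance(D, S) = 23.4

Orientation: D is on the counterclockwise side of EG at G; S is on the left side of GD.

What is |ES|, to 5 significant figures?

29.421

∠EGD = 119.9°, so GD runs at -58.1° + (180° − 119.9°) = 2.0000° from the x-axis; with |GD| = 17.3, D = G + 17.3·(cos 2.0000°, sin 2.0000°) = (30.025, -19.856). GD is perpendicular to DS; with |DS| = 23.4 on the left of GD, S = D + 23.4·(-0.034899, 0.99939) = (29.208, 3.5293). Then |ES| = |S − E| = 29.421.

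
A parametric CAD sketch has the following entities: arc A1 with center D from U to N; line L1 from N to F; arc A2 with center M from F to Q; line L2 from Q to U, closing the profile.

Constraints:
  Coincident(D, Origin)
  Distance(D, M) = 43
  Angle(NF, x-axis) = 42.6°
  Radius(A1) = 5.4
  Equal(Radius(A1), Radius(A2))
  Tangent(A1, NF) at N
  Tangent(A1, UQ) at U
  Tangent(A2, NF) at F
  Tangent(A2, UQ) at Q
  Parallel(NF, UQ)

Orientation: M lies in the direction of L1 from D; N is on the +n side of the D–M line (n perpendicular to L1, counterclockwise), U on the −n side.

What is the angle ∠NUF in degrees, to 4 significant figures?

75.90°

The slot axis is L1's direction at 42.6°, so u = (cos 42.6°, sin 42.6°) = (0.7361, 0.6769) and n = (−sin 42.6°, cos 42.6°) = (-0.6769, 0.7361). D is at the origin and M lies 43.0 along u from D, so M = 43.0·u = (31.65, 29.11). Tangency of A1 to both parallel lines with radius 5.4 puts N and U at D ± 5.4·n: N = (-3.655, 3.975), U = (3.655, -3.975). Equal radii place F and Q the same way about M: F = M + 5.4·n = (28.00, 33.08), Q = M − 5.4·n = (35.31, 25.13). Then cos ∠NUF = UN·UF / (|UN||UF|), giving 75.90°.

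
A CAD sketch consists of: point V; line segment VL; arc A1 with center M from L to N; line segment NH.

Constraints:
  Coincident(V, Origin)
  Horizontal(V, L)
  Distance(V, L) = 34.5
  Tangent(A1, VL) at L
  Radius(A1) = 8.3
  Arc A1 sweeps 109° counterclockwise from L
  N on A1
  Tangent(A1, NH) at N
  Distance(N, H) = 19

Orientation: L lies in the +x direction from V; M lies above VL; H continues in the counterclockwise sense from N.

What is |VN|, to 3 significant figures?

43.8

V is at the origin; VL is horizontal with |VL| = 34.5 and L on the +x side, so L = (34.5, 0.00). A1 meets VL tangentially, so ML is at right angles to VL, so M = L + (0, 8.3) = (34.5, 8.30). On A1, L sits at bearing -90° from M; a 109° counterclockwise sweep puts N at bearing 19°, so N = M + 8.3·(cos 19°, sin 19°) = (42.3, 11.0). Then |VN| = |N − V| = 43.8.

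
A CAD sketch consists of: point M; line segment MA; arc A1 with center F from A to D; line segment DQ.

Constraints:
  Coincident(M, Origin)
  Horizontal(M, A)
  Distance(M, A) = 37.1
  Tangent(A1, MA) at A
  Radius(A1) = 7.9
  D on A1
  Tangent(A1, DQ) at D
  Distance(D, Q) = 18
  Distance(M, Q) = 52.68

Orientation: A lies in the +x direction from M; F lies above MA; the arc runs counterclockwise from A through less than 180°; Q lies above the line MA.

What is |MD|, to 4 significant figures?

45.58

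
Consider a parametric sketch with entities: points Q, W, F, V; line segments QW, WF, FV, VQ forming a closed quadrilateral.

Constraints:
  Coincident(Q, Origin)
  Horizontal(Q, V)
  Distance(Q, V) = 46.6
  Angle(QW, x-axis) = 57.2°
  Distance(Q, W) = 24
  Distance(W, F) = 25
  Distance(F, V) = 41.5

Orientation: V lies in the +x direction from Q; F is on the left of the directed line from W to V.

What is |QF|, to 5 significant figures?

48.770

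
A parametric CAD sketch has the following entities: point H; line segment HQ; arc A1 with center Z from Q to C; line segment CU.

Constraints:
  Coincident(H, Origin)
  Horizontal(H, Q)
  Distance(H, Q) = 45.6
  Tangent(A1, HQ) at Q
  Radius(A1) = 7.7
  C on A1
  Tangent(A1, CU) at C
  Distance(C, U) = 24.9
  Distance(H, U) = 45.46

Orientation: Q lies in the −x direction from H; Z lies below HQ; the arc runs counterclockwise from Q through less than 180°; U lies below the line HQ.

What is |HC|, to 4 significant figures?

52.71

Checks: H = (0.00, 0.00) ✓; |ZC| = 7.700 ✓; ∠(ZC, CU) = 90.00° ✓; |CU| = 24.90 ✓; |HU| = 45.46 ✓.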